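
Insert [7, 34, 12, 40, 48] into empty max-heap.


Insert 7: [7]
Insert 34: [34, 7]
Insert 12: [34, 7, 12]
Insert 40: [40, 34, 12, 7]
Insert 48: [48, 40, 12, 7, 34]

Final heap: [48, 40, 12, 7, 34]


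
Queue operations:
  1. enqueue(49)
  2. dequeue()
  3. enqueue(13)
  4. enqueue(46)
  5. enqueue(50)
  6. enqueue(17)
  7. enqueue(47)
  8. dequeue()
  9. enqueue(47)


enqueue(49) -> [49]
dequeue()->49, []
enqueue(13) -> [13]
enqueue(46) -> [13, 46]
enqueue(50) -> [13, 46, 50]
enqueue(17) -> [13, 46, 50, 17]
enqueue(47) -> [13, 46, 50, 17, 47]
dequeue()->13, [46, 50, 17, 47]
enqueue(47) -> [46, 50, 17, 47, 47]

Final queue: [46, 50, 17, 47, 47]


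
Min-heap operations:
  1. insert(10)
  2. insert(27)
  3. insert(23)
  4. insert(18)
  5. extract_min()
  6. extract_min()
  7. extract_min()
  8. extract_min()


insert(10) -> [10]
insert(27) -> [10, 27]
insert(23) -> [10, 27, 23]
insert(18) -> [10, 18, 23, 27]
extract_min()->10, [18, 27, 23]
extract_min()->18, [23, 27]
extract_min()->23, [27]
extract_min()->27, []

Final heap: []


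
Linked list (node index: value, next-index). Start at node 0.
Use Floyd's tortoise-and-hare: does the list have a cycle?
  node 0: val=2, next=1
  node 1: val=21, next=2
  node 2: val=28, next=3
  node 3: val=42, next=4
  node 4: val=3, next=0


Floyd's tortoise (slow, +1) and hare (fast, +2):
  init: slow=0, fast=0
  step 1: slow=1, fast=2
  step 2: slow=2, fast=4
  step 3: slow=3, fast=1
  step 4: slow=4, fast=3
  step 5: slow=0, fast=0
  slow == fast at node 0: cycle detected

Cycle: yes


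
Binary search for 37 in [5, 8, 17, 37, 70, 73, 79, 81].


Step 1: lo=0, hi=7, mid=3, val=37

Found at index 3


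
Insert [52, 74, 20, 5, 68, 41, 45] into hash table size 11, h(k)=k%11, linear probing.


Insert 52: h=8 -> slot 8
Insert 74: h=8, 1 probes -> slot 9
Insert 20: h=9, 1 probes -> slot 10
Insert 5: h=5 -> slot 5
Insert 68: h=2 -> slot 2
Insert 41: h=8, 3 probes -> slot 0
Insert 45: h=1 -> slot 1

Table: [41, 45, 68, None, None, 5, None, None, 52, 74, 20]


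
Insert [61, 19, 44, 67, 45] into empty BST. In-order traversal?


Insert 61: root
Insert 19: L from 61
Insert 44: L from 61 -> R from 19
Insert 67: R from 61
Insert 45: L from 61 -> R from 19 -> R from 44

In-order: [19, 44, 45, 61, 67]


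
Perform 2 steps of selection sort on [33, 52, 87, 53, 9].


Initial: [33, 52, 87, 53, 9]
Step 1: min=9 at 4
  Swap: [9, 52, 87, 53, 33]
Step 2: min=33 at 4
  Swap: [9, 33, 87, 53, 52]

After 2 steps: [9, 33, 87, 53, 52]


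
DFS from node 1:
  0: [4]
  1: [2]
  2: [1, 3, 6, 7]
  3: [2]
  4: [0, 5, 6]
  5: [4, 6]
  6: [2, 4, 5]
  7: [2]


Visit 1, push [2]
Visit 2, push [7, 6, 3]
Visit 3, push []
Visit 6, push [5, 4]
Visit 4, push [5, 0]
Visit 0, push []
Visit 5, push []
Visit 7, push []

DFS order: [1, 2, 3, 6, 4, 0, 5, 7]


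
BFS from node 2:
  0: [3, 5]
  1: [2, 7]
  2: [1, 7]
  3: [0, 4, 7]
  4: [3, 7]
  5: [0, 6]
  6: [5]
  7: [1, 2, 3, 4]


Visit 2, enqueue [1, 7]
Visit 1, enqueue []
Visit 7, enqueue [3, 4]
Visit 3, enqueue [0]
Visit 4, enqueue []
Visit 0, enqueue [5]
Visit 5, enqueue [6]
Visit 6, enqueue []

BFS order: [2, 1, 7, 3, 4, 0, 5, 6]


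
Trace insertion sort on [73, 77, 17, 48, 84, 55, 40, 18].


Initial: [73, 77, 17, 48, 84, 55, 40, 18]
Insert 77: [73, 77, 17, 48, 84, 55, 40, 18]
Insert 17: [17, 73, 77, 48, 84, 55, 40, 18]
Insert 48: [17, 48, 73, 77, 84, 55, 40, 18]
Insert 84: [17, 48, 73, 77, 84, 55, 40, 18]
Insert 55: [17, 48, 55, 73, 77, 84, 40, 18]
Insert 40: [17, 40, 48, 55, 73, 77, 84, 18]
Insert 18: [17, 18, 40, 48, 55, 73, 77, 84]

Sorted: [17, 18, 40, 48, 55, 73, 77, 84]


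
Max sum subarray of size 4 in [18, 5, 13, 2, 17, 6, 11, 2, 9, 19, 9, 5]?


[0:4]: 38
[1:5]: 37
[2:6]: 38
[3:7]: 36
[4:8]: 36
[5:9]: 28
[6:10]: 41
[7:11]: 39
[8:12]: 42

Max: 42 at [8:12]


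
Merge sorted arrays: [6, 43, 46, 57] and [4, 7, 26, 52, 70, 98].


Take 4 from B
Take 6 from A
Take 7 from B
Take 26 from B
Take 43 from A
Take 46 from A
Take 52 from B
Take 57 from A

Merged: [4, 6, 7, 26, 43, 46, 52, 57, 70, 98]


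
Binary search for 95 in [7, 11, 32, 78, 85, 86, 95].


Step 1: lo=0, hi=6, mid=3, val=78
Step 2: lo=4, hi=6, mid=5, val=86
Step 3: lo=6, hi=6, mid=6, val=95

Found at index 6


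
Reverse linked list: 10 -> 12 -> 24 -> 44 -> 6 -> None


Step 1: curr=10, set curr.next=prev(None) | reversed so far: 10
Step 2: curr=12, set curr.next=prev(10) | reversed so far: 12 -> 10
Step 3: curr=24, set curr.next=prev(12) | reversed so far: 24 -> 12 -> 10
Step 4: curr=44, set curr.next=prev(24) | reversed so far: 44 -> 24 -> 12 -> 10
Step 5: curr=6, set curr.next=prev(44) | reversed so far: 6 -> 44 -> 24 -> 12 -> 10

6 -> 44 -> 24 -> 12 -> 10 -> None


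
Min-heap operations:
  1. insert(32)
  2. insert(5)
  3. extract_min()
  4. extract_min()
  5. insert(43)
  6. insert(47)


insert(32) -> [32]
insert(5) -> [5, 32]
extract_min()->5, [32]
extract_min()->32, []
insert(43) -> [43]
insert(47) -> [43, 47]

Final heap: [43, 47]


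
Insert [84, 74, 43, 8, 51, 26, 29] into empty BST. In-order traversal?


Insert 84: root
Insert 74: L from 84
Insert 43: L from 84 -> L from 74
Insert 8: L from 84 -> L from 74 -> L from 43
Insert 51: L from 84 -> L from 74 -> R from 43
Insert 26: L from 84 -> L from 74 -> L from 43 -> R from 8
Insert 29: L from 84 -> L from 74 -> L from 43 -> R from 8 -> R from 26

In-order: [8, 26, 29, 43, 51, 74, 84]


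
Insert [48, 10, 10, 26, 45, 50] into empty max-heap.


Insert 48: [48]
Insert 10: [48, 10]
Insert 10: [48, 10, 10]
Insert 26: [48, 26, 10, 10]
Insert 45: [48, 45, 10, 10, 26]
Insert 50: [50, 45, 48, 10, 26, 10]

Final heap: [50, 45, 48, 10, 26, 10]


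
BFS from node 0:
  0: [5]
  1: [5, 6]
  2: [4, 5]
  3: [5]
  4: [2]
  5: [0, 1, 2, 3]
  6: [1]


Visit 0, enqueue [5]
Visit 5, enqueue [1, 2, 3]
Visit 1, enqueue [6]
Visit 2, enqueue [4]
Visit 3, enqueue []
Visit 6, enqueue []
Visit 4, enqueue []

BFS order: [0, 5, 1, 2, 3, 6, 4]


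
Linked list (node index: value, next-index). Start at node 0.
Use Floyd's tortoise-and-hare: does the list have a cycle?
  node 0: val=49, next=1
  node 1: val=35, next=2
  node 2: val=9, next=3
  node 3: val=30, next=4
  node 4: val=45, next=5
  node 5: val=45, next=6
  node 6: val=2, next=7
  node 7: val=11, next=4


Floyd's tortoise (slow, +1) and hare (fast, +2):
  init: slow=0, fast=0
  step 1: slow=1, fast=2
  step 2: slow=2, fast=4
  step 3: slow=3, fast=6
  step 4: slow=4, fast=4
  slow == fast at node 4: cycle detected

Cycle: yes


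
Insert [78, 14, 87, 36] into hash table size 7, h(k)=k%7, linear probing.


Insert 78: h=1 -> slot 1
Insert 14: h=0 -> slot 0
Insert 87: h=3 -> slot 3
Insert 36: h=1, 1 probes -> slot 2

Table: [14, 78, 36, 87, None, None, None]


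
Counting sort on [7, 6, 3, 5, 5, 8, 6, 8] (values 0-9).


Input: [7, 6, 3, 5, 5, 8, 6, 8]
Counts: [0, 0, 0, 1, 0, 2, 2, 1, 2, 0]

Sorted: [3, 5, 5, 6, 6, 7, 8, 8]


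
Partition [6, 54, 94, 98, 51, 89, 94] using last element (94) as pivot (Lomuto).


Pivot: 94
  6 <= 94: advance i (no swap)
  54 <= 94: advance i (no swap)
  94 <= 94: advance i (no swap)
  51 <= 94: swap -> [6, 54, 94, 51, 98, 89, 94]
  89 <= 94: swap -> [6, 54, 94, 51, 89, 98, 94]
Place pivot at 5: [6, 54, 94, 51, 89, 94, 98]

Partitioned: [6, 54, 94, 51, 89, 94, 98]


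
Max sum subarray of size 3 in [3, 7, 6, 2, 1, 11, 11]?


[0:3]: 16
[1:4]: 15
[2:5]: 9
[3:6]: 14
[4:7]: 23

Max: 23 at [4:7]


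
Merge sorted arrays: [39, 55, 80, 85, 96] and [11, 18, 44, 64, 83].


Take 11 from B
Take 18 from B
Take 39 from A
Take 44 from B
Take 55 from A
Take 64 from B
Take 80 from A
Take 83 from B

Merged: [11, 18, 39, 44, 55, 64, 80, 83, 85, 96]


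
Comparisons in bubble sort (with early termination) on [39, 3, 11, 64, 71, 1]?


Algorithm: bubble sort (with early termination)
Input: [39, 3, 11, 64, 71, 1]
Sorted: [1, 3, 11, 39, 64, 71]

15


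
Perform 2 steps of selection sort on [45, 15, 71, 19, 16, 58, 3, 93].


Initial: [45, 15, 71, 19, 16, 58, 3, 93]
Step 1: min=3 at 6
  Swap: [3, 15, 71, 19, 16, 58, 45, 93]
Step 2: min=15 at 1
  Swap: [3, 15, 71, 19, 16, 58, 45, 93]

After 2 steps: [3, 15, 71, 19, 16, 58, 45, 93]


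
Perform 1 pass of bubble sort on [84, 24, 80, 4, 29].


Initial: [84, 24, 80, 4, 29]
Pass 1: [24, 80, 4, 29, 84] (4 swaps)

After 1 pass: [24, 80, 4, 29, 84]


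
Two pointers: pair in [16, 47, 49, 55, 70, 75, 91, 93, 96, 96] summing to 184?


lo=0(16)+hi=9(96)=112
lo=1(47)+hi=9(96)=143
lo=2(49)+hi=9(96)=145
lo=3(55)+hi=9(96)=151
lo=4(70)+hi=9(96)=166
lo=5(75)+hi=9(96)=171
lo=6(91)+hi=9(96)=187
lo=6(91)+hi=8(96)=187
lo=6(91)+hi=7(93)=184

Yes: 91+93=184


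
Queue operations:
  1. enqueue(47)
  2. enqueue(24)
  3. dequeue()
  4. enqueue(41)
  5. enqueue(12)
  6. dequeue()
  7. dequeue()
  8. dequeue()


enqueue(47) -> [47]
enqueue(24) -> [47, 24]
dequeue()->47, [24]
enqueue(41) -> [24, 41]
enqueue(12) -> [24, 41, 12]
dequeue()->24, [41, 12]
dequeue()->41, [12]
dequeue()->12, []

Final queue: []


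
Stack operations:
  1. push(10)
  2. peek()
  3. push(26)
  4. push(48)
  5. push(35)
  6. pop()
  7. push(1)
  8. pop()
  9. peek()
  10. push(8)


push(10) -> [10]
peek()->10
push(26) -> [10, 26]
push(48) -> [10, 26, 48]
push(35) -> [10, 26, 48, 35]
pop()->35, [10, 26, 48]
push(1) -> [10, 26, 48, 1]
pop()->1, [10, 26, 48]
peek()->48
push(8) -> [10, 26, 48, 8]

Final stack: [10, 26, 48, 8]


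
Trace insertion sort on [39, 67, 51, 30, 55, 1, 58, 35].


Initial: [39, 67, 51, 30, 55, 1, 58, 35]
Insert 67: [39, 67, 51, 30, 55, 1, 58, 35]
Insert 51: [39, 51, 67, 30, 55, 1, 58, 35]
Insert 30: [30, 39, 51, 67, 55, 1, 58, 35]
Insert 55: [30, 39, 51, 55, 67, 1, 58, 35]
Insert 1: [1, 30, 39, 51, 55, 67, 58, 35]
Insert 58: [1, 30, 39, 51, 55, 58, 67, 35]
Insert 35: [1, 30, 35, 39, 51, 55, 58, 67]

Sorted: [1, 30, 35, 39, 51, 55, 58, 67]


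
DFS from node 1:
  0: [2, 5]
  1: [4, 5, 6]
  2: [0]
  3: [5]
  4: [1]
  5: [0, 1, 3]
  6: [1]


Visit 1, push [6, 5, 4]
Visit 4, push []
Visit 5, push [3, 0]
Visit 0, push [2]
Visit 2, push []
Visit 3, push []
Visit 6, push []

DFS order: [1, 4, 5, 0, 2, 3, 6]


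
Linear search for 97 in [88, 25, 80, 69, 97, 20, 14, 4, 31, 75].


i=0: 88!=97
i=1: 25!=97
i=2: 80!=97
i=3: 69!=97
i=4: 97==97 found!

Found at 4, 5 comps


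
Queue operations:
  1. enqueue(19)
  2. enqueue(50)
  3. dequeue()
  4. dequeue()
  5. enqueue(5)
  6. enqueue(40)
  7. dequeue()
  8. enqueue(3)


enqueue(19) -> [19]
enqueue(50) -> [19, 50]
dequeue()->19, [50]
dequeue()->50, []
enqueue(5) -> [5]
enqueue(40) -> [5, 40]
dequeue()->5, [40]
enqueue(3) -> [40, 3]

Final queue: [40, 3]


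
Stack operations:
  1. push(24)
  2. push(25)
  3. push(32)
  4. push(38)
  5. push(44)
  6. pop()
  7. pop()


push(24) -> [24]
push(25) -> [24, 25]
push(32) -> [24, 25, 32]
push(38) -> [24, 25, 32, 38]
push(44) -> [24, 25, 32, 38, 44]
pop()->44, [24, 25, 32, 38]
pop()->38, [24, 25, 32]

Final stack: [24, 25, 32]


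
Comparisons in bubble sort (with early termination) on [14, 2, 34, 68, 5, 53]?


Algorithm: bubble sort (with early termination)
Input: [14, 2, 34, 68, 5, 53]
Sorted: [2, 5, 14, 34, 53, 68]

14


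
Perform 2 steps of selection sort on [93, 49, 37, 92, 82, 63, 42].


Initial: [93, 49, 37, 92, 82, 63, 42]
Step 1: min=37 at 2
  Swap: [37, 49, 93, 92, 82, 63, 42]
Step 2: min=42 at 6
  Swap: [37, 42, 93, 92, 82, 63, 49]

After 2 steps: [37, 42, 93, 92, 82, 63, 49]


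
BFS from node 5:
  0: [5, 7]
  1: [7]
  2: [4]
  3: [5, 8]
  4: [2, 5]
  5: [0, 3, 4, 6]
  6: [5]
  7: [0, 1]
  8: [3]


Visit 5, enqueue [0, 3, 4, 6]
Visit 0, enqueue [7]
Visit 3, enqueue [8]
Visit 4, enqueue [2]
Visit 6, enqueue []
Visit 7, enqueue [1]
Visit 8, enqueue []
Visit 2, enqueue []
Visit 1, enqueue []

BFS order: [5, 0, 3, 4, 6, 7, 8, 2, 1]


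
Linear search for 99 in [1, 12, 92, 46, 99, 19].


i=0: 1!=99
i=1: 12!=99
i=2: 92!=99
i=3: 46!=99
i=4: 99==99 found!

Found at 4, 5 comps


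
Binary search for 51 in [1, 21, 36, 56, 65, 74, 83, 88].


Step 1: lo=0, hi=7, mid=3, val=56
Step 2: lo=0, hi=2, mid=1, val=21
Step 3: lo=2, hi=2, mid=2, val=36

Not found


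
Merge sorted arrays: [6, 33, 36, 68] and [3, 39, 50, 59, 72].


Take 3 from B
Take 6 from A
Take 33 from A
Take 36 from A
Take 39 from B
Take 50 from B
Take 59 from B
Take 68 from A

Merged: [3, 6, 33, 36, 39, 50, 59, 68, 72]


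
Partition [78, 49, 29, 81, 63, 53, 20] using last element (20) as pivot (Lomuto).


Pivot: 20
Place pivot at 0: [20, 49, 29, 81, 63, 53, 78]

Partitioned: [20, 49, 29, 81, 63, 53, 78]


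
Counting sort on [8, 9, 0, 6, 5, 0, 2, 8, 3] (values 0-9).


Input: [8, 9, 0, 6, 5, 0, 2, 8, 3]
Counts: [2, 0, 1, 1, 0, 1, 1, 0, 2, 1]

Sorted: [0, 0, 2, 3, 5, 6, 8, 8, 9]


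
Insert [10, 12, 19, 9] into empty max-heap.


Insert 10: [10]
Insert 12: [12, 10]
Insert 19: [19, 10, 12]
Insert 9: [19, 10, 12, 9]

Final heap: [19, 10, 12, 9]


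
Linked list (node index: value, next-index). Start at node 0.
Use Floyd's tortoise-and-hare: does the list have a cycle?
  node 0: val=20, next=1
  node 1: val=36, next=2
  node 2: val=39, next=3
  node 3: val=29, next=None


Floyd's tortoise (slow, +1) and hare (fast, +2):
  init: slow=0, fast=0
  step 1: slow=1, fast=2
  step 2: fast 2->3->None, no cycle

Cycle: no


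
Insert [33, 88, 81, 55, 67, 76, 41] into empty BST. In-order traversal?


Insert 33: root
Insert 88: R from 33
Insert 81: R from 33 -> L from 88
Insert 55: R from 33 -> L from 88 -> L from 81
Insert 67: R from 33 -> L from 88 -> L from 81 -> R from 55
Insert 76: R from 33 -> L from 88 -> L from 81 -> R from 55 -> R from 67
Insert 41: R from 33 -> L from 88 -> L from 81 -> L from 55

In-order: [33, 41, 55, 67, 76, 81, 88]


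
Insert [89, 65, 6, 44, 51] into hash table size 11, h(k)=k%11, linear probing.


Insert 89: h=1 -> slot 1
Insert 65: h=10 -> slot 10
Insert 6: h=6 -> slot 6
Insert 44: h=0 -> slot 0
Insert 51: h=7 -> slot 7

Table: [44, 89, None, None, None, None, 6, 51, None, None, 65]


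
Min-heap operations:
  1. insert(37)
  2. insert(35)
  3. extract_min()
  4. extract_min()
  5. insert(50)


insert(37) -> [37]
insert(35) -> [35, 37]
extract_min()->35, [37]
extract_min()->37, []
insert(50) -> [50]

Final heap: [50]


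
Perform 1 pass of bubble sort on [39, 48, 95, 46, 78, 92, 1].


Initial: [39, 48, 95, 46, 78, 92, 1]
Pass 1: [39, 48, 46, 78, 92, 1, 95] (4 swaps)

After 1 pass: [39, 48, 46, 78, 92, 1, 95]


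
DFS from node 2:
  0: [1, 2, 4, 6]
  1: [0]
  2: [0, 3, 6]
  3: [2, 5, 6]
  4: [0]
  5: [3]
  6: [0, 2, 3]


Visit 2, push [6, 3, 0]
Visit 0, push [6, 4, 1]
Visit 1, push []
Visit 4, push []
Visit 6, push [3]
Visit 3, push [5]
Visit 5, push []

DFS order: [2, 0, 1, 4, 6, 3, 5]


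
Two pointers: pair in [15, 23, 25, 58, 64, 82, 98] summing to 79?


lo=0(15)+hi=6(98)=113
lo=0(15)+hi=5(82)=97
lo=0(15)+hi=4(64)=79

Yes: 15+64=79


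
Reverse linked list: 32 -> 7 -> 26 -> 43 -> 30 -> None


Step 1: curr=32, set curr.next=prev(None) | reversed so far: 32
Step 2: curr=7, set curr.next=prev(32) | reversed so far: 7 -> 32
Step 3: curr=26, set curr.next=prev(7) | reversed so far: 26 -> 7 -> 32
Step 4: curr=43, set curr.next=prev(26) | reversed so far: 43 -> 26 -> 7 -> 32
Step 5: curr=30, set curr.next=prev(43) | reversed so far: 30 -> 43 -> 26 -> 7 -> 32

30 -> 43 -> 26 -> 7 -> 32 -> None


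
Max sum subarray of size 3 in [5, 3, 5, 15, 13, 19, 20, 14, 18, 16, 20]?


[0:3]: 13
[1:4]: 23
[2:5]: 33
[3:6]: 47
[4:7]: 52
[5:8]: 53
[6:9]: 52
[7:10]: 48
[8:11]: 54

Max: 54 at [8:11]


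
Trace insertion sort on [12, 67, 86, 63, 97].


Initial: [12, 67, 86, 63, 97]
Insert 67: [12, 67, 86, 63, 97]
Insert 86: [12, 67, 86, 63, 97]
Insert 63: [12, 63, 67, 86, 97]
Insert 97: [12, 63, 67, 86, 97]

Sorted: [12, 63, 67, 86, 97]


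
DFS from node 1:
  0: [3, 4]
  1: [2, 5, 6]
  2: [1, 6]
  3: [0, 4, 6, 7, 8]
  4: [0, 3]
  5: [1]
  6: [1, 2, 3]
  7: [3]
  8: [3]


Visit 1, push [6, 5, 2]
Visit 2, push [6]
Visit 6, push [3]
Visit 3, push [8, 7, 4, 0]
Visit 0, push [4]
Visit 4, push []
Visit 7, push []
Visit 8, push []
Visit 5, push []

DFS order: [1, 2, 6, 3, 0, 4, 7, 8, 5]


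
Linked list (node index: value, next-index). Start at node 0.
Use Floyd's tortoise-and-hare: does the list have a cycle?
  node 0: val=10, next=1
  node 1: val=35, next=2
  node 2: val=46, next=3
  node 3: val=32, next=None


Floyd's tortoise (slow, +1) and hare (fast, +2):
  init: slow=0, fast=0
  step 1: slow=1, fast=2
  step 2: fast 2->3->None, no cycle

Cycle: no


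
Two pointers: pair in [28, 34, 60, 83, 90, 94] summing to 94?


lo=0(28)+hi=5(94)=122
lo=0(28)+hi=4(90)=118
lo=0(28)+hi=3(83)=111
lo=0(28)+hi=2(60)=88
lo=1(34)+hi=2(60)=94

Yes: 34+60=94


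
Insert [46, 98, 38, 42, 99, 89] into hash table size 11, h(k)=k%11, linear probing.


Insert 46: h=2 -> slot 2
Insert 98: h=10 -> slot 10
Insert 38: h=5 -> slot 5
Insert 42: h=9 -> slot 9
Insert 99: h=0 -> slot 0
Insert 89: h=1 -> slot 1

Table: [99, 89, 46, None, None, 38, None, None, None, 42, 98]


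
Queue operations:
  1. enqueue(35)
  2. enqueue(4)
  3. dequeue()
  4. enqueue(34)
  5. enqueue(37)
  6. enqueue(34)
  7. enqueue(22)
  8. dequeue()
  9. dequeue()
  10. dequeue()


enqueue(35) -> [35]
enqueue(4) -> [35, 4]
dequeue()->35, [4]
enqueue(34) -> [4, 34]
enqueue(37) -> [4, 34, 37]
enqueue(34) -> [4, 34, 37, 34]
enqueue(22) -> [4, 34, 37, 34, 22]
dequeue()->4, [34, 37, 34, 22]
dequeue()->34, [37, 34, 22]
dequeue()->37, [34, 22]

Final queue: [34, 22]


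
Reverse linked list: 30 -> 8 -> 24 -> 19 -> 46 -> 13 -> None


Step 1: curr=30, set curr.next=prev(None) | reversed so far: 30
Step 2: curr=8, set curr.next=prev(30) | reversed so far: 8 -> 30
Step 3: curr=24, set curr.next=prev(8) | reversed so far: 24 -> 8 -> 30
Step 4: curr=19, set curr.next=prev(24) | reversed so far: 19 -> 24 -> 8 -> 30
Step 5: curr=46, set curr.next=prev(19) | reversed so far: 46 -> 19 -> 24 -> 8 -> 30
Step 6: curr=13, set curr.next=prev(46) | reversed so far: 13 -> 46 -> 19 -> 24 -> 8 -> 30

13 -> 46 -> 19 -> 24 -> 8 -> 30 -> None


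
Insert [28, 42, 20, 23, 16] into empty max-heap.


Insert 28: [28]
Insert 42: [42, 28]
Insert 20: [42, 28, 20]
Insert 23: [42, 28, 20, 23]
Insert 16: [42, 28, 20, 23, 16]

Final heap: [42, 28, 20, 23, 16]


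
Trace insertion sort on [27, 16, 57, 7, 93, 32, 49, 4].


Initial: [27, 16, 57, 7, 93, 32, 49, 4]
Insert 16: [16, 27, 57, 7, 93, 32, 49, 4]
Insert 57: [16, 27, 57, 7, 93, 32, 49, 4]
Insert 7: [7, 16, 27, 57, 93, 32, 49, 4]
Insert 93: [7, 16, 27, 57, 93, 32, 49, 4]
Insert 32: [7, 16, 27, 32, 57, 93, 49, 4]
Insert 49: [7, 16, 27, 32, 49, 57, 93, 4]
Insert 4: [4, 7, 16, 27, 32, 49, 57, 93]

Sorted: [4, 7, 16, 27, 32, 49, 57, 93]


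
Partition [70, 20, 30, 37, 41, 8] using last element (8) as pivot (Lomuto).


Pivot: 8
Place pivot at 0: [8, 20, 30, 37, 41, 70]

Partitioned: [8, 20, 30, 37, 41, 70]


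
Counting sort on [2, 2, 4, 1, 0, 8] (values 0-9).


Input: [2, 2, 4, 1, 0, 8]
Counts: [1, 1, 2, 0, 1, 0, 0, 0, 1, 0]

Sorted: [0, 1, 2, 2, 4, 8]


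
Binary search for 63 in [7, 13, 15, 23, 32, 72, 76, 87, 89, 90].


Step 1: lo=0, hi=9, mid=4, val=32
Step 2: lo=5, hi=9, mid=7, val=87
Step 3: lo=5, hi=6, mid=5, val=72

Not found


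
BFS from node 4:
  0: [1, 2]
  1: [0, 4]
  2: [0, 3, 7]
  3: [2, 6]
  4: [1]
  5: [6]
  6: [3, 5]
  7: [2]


Visit 4, enqueue [1]
Visit 1, enqueue [0]
Visit 0, enqueue [2]
Visit 2, enqueue [3, 7]
Visit 3, enqueue [6]
Visit 7, enqueue []
Visit 6, enqueue [5]
Visit 5, enqueue []

BFS order: [4, 1, 0, 2, 3, 7, 6, 5]


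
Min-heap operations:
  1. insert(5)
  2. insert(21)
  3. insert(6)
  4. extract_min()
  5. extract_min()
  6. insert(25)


insert(5) -> [5]
insert(21) -> [5, 21]
insert(6) -> [5, 21, 6]
extract_min()->5, [6, 21]
extract_min()->6, [21]
insert(25) -> [21, 25]

Final heap: [21, 25]


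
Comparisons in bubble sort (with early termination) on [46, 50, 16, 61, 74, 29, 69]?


Algorithm: bubble sort (with early termination)
Input: [46, 50, 16, 61, 74, 29, 69]
Sorted: [16, 29, 46, 50, 61, 69, 74]

20


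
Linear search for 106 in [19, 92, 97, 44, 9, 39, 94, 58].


i=0: 19!=106
i=1: 92!=106
i=2: 97!=106
i=3: 44!=106
i=4: 9!=106
i=5: 39!=106
i=6: 94!=106
i=7: 58!=106

Not found, 8 comps


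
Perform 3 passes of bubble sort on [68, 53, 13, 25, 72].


Initial: [68, 53, 13, 25, 72]
Pass 1: [53, 13, 25, 68, 72] (3 swaps)
Pass 2: [13, 25, 53, 68, 72] (2 swaps)
Pass 3: [13, 25, 53, 68, 72] (0 swaps)

After 3 passes: [13, 25, 53, 68, 72]


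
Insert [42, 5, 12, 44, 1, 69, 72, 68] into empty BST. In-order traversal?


Insert 42: root
Insert 5: L from 42
Insert 12: L from 42 -> R from 5
Insert 44: R from 42
Insert 1: L from 42 -> L from 5
Insert 69: R from 42 -> R from 44
Insert 72: R from 42 -> R from 44 -> R from 69
Insert 68: R from 42 -> R from 44 -> L from 69

In-order: [1, 5, 12, 42, 44, 68, 69, 72]


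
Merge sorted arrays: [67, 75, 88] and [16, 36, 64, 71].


Take 16 from B
Take 36 from B
Take 64 from B
Take 67 from A
Take 71 from B

Merged: [16, 36, 64, 67, 71, 75, 88]


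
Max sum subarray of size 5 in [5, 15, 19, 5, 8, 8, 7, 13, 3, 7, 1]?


[0:5]: 52
[1:6]: 55
[2:7]: 47
[3:8]: 41
[4:9]: 39
[5:10]: 38
[6:11]: 31

Max: 55 at [1:6]


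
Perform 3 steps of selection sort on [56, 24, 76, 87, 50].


Initial: [56, 24, 76, 87, 50]
Step 1: min=24 at 1
  Swap: [24, 56, 76, 87, 50]
Step 2: min=50 at 4
  Swap: [24, 50, 76, 87, 56]
Step 3: min=56 at 4
  Swap: [24, 50, 56, 87, 76]

After 3 steps: [24, 50, 56, 87, 76]


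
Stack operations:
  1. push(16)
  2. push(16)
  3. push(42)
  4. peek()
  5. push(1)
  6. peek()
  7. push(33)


push(16) -> [16]
push(16) -> [16, 16]
push(42) -> [16, 16, 42]
peek()->42
push(1) -> [16, 16, 42, 1]
peek()->1
push(33) -> [16, 16, 42, 1, 33]

Final stack: [16, 16, 42, 1, 33]


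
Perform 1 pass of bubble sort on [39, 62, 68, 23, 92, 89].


Initial: [39, 62, 68, 23, 92, 89]
Pass 1: [39, 62, 23, 68, 89, 92] (2 swaps)

After 1 pass: [39, 62, 23, 68, 89, 92]


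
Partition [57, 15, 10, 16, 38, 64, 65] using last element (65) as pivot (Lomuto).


Pivot: 65
  57 <= 65: advance i (no swap)
  15 <= 65: advance i (no swap)
  10 <= 65: advance i (no swap)
  16 <= 65: advance i (no swap)
  38 <= 65: advance i (no swap)
  64 <= 65: advance i (no swap)
Place pivot at 6: [57, 15, 10, 16, 38, 64, 65]

Partitioned: [57, 15, 10, 16, 38, 64, 65]


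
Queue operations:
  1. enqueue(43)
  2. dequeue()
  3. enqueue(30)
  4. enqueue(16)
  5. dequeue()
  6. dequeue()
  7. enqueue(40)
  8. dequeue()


enqueue(43) -> [43]
dequeue()->43, []
enqueue(30) -> [30]
enqueue(16) -> [30, 16]
dequeue()->30, [16]
dequeue()->16, []
enqueue(40) -> [40]
dequeue()->40, []

Final queue: []


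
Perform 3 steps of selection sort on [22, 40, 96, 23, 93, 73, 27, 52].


Initial: [22, 40, 96, 23, 93, 73, 27, 52]
Step 1: min=22 at 0
  Swap: [22, 40, 96, 23, 93, 73, 27, 52]
Step 2: min=23 at 3
  Swap: [22, 23, 96, 40, 93, 73, 27, 52]
Step 3: min=27 at 6
  Swap: [22, 23, 27, 40, 93, 73, 96, 52]

After 3 steps: [22, 23, 27, 40, 93, 73, 96, 52]


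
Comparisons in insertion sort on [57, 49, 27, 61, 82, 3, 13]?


Algorithm: insertion sort
Input: [57, 49, 27, 61, 82, 3, 13]
Sorted: [3, 13, 27, 49, 57, 61, 82]

16


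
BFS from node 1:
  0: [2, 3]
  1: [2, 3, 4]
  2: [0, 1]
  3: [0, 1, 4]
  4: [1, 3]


Visit 1, enqueue [2, 3, 4]
Visit 2, enqueue [0]
Visit 3, enqueue []
Visit 4, enqueue []
Visit 0, enqueue []

BFS order: [1, 2, 3, 4, 0]


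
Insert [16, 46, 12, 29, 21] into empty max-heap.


Insert 16: [16]
Insert 46: [46, 16]
Insert 12: [46, 16, 12]
Insert 29: [46, 29, 12, 16]
Insert 21: [46, 29, 12, 16, 21]

Final heap: [46, 29, 12, 16, 21]


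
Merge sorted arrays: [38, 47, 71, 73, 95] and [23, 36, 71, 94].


Take 23 from B
Take 36 from B
Take 38 from A
Take 47 from A
Take 71 from A
Take 71 from B
Take 73 from A
Take 94 from B

Merged: [23, 36, 38, 47, 71, 71, 73, 94, 95]


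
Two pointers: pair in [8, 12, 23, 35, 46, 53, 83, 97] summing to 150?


lo=0(8)+hi=7(97)=105
lo=1(12)+hi=7(97)=109
lo=2(23)+hi=7(97)=120
lo=3(35)+hi=7(97)=132
lo=4(46)+hi=7(97)=143
lo=5(53)+hi=7(97)=150

Yes: 53+97=150


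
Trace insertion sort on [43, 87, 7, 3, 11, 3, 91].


Initial: [43, 87, 7, 3, 11, 3, 91]
Insert 87: [43, 87, 7, 3, 11, 3, 91]
Insert 7: [7, 43, 87, 3, 11, 3, 91]
Insert 3: [3, 7, 43, 87, 11, 3, 91]
Insert 11: [3, 7, 11, 43, 87, 3, 91]
Insert 3: [3, 3, 7, 11, 43, 87, 91]
Insert 91: [3, 3, 7, 11, 43, 87, 91]

Sorted: [3, 3, 7, 11, 43, 87, 91]


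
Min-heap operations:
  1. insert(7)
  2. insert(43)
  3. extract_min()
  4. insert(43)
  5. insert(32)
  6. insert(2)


insert(7) -> [7]
insert(43) -> [7, 43]
extract_min()->7, [43]
insert(43) -> [43, 43]
insert(32) -> [32, 43, 43]
insert(2) -> [2, 32, 43, 43]

Final heap: [2, 32, 43, 43]


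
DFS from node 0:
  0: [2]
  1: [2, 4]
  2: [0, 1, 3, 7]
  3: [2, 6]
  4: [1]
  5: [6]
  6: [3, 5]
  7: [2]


Visit 0, push [2]
Visit 2, push [7, 3, 1]
Visit 1, push [4]
Visit 4, push []
Visit 3, push [6]
Visit 6, push [5]
Visit 5, push []
Visit 7, push []

DFS order: [0, 2, 1, 4, 3, 6, 5, 7]


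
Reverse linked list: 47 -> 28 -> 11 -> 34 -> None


Step 1: curr=47, set curr.next=prev(None) | reversed so far: 47
Step 2: curr=28, set curr.next=prev(47) | reversed so far: 28 -> 47
Step 3: curr=11, set curr.next=prev(28) | reversed so far: 11 -> 28 -> 47
Step 4: curr=34, set curr.next=prev(11) | reversed so far: 34 -> 11 -> 28 -> 47

34 -> 11 -> 28 -> 47 -> None


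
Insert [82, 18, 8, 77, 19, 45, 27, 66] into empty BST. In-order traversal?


Insert 82: root
Insert 18: L from 82
Insert 8: L from 82 -> L from 18
Insert 77: L from 82 -> R from 18
Insert 19: L from 82 -> R from 18 -> L from 77
Insert 45: L from 82 -> R from 18 -> L from 77 -> R from 19
Insert 27: L from 82 -> R from 18 -> L from 77 -> R from 19 -> L from 45
Insert 66: L from 82 -> R from 18 -> L from 77 -> R from 19 -> R from 45

In-order: [8, 18, 19, 27, 45, 66, 77, 82]


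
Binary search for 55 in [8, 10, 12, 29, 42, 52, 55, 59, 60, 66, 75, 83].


Step 1: lo=0, hi=11, mid=5, val=52
Step 2: lo=6, hi=11, mid=8, val=60
Step 3: lo=6, hi=7, mid=6, val=55

Found at index 6


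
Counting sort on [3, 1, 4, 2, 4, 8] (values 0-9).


Input: [3, 1, 4, 2, 4, 8]
Counts: [0, 1, 1, 1, 2, 0, 0, 0, 1, 0]

Sorted: [1, 2, 3, 4, 4, 8]


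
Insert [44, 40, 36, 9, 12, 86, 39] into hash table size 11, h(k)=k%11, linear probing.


Insert 44: h=0 -> slot 0
Insert 40: h=7 -> slot 7
Insert 36: h=3 -> slot 3
Insert 9: h=9 -> slot 9
Insert 12: h=1 -> slot 1
Insert 86: h=9, 1 probes -> slot 10
Insert 39: h=6 -> slot 6

Table: [44, 12, None, 36, None, None, 39, 40, None, 9, 86]


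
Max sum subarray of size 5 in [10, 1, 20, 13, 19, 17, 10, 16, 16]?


[0:5]: 63
[1:6]: 70
[2:7]: 79
[3:8]: 75
[4:9]: 78

Max: 79 at [2:7]


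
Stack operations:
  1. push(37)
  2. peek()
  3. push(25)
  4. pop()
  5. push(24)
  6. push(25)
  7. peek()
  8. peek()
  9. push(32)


push(37) -> [37]
peek()->37
push(25) -> [37, 25]
pop()->25, [37]
push(24) -> [37, 24]
push(25) -> [37, 24, 25]
peek()->25
peek()->25
push(32) -> [37, 24, 25, 32]

Final stack: [37, 24, 25, 32]


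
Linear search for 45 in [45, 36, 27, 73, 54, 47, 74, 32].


i=0: 45==45 found!

Found at 0, 1 comps


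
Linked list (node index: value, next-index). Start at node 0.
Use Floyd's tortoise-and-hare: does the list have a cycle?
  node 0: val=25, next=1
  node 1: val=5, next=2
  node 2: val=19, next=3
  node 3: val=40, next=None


Floyd's tortoise (slow, +1) and hare (fast, +2):
  init: slow=0, fast=0
  step 1: slow=1, fast=2
  step 2: fast 2->3->None, no cycle

Cycle: no


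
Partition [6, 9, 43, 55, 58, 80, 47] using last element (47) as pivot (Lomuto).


Pivot: 47
  6 <= 47: advance i (no swap)
  9 <= 47: advance i (no swap)
  43 <= 47: advance i (no swap)
Place pivot at 3: [6, 9, 43, 47, 58, 80, 55]

Partitioned: [6, 9, 43, 47, 58, 80, 55]


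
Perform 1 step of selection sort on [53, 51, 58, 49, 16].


Initial: [53, 51, 58, 49, 16]
Step 1: min=16 at 4
  Swap: [16, 51, 58, 49, 53]

After 1 step: [16, 51, 58, 49, 53]


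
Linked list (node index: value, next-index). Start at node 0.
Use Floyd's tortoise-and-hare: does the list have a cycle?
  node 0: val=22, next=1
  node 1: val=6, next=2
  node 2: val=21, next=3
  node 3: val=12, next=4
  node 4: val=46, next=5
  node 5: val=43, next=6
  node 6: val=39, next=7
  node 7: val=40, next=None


Floyd's tortoise (slow, +1) and hare (fast, +2):
  init: slow=0, fast=0
  step 1: slow=1, fast=2
  step 2: slow=2, fast=4
  step 3: slow=3, fast=6
  step 4: fast 6->7->None, no cycle

Cycle: no


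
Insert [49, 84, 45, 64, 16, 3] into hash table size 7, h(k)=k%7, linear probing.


Insert 49: h=0 -> slot 0
Insert 84: h=0, 1 probes -> slot 1
Insert 45: h=3 -> slot 3
Insert 64: h=1, 1 probes -> slot 2
Insert 16: h=2, 2 probes -> slot 4
Insert 3: h=3, 2 probes -> slot 5

Table: [49, 84, 64, 45, 16, 3, None]


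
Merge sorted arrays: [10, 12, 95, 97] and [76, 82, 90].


Take 10 from A
Take 12 from A
Take 76 from B
Take 82 from B
Take 90 from B

Merged: [10, 12, 76, 82, 90, 95, 97]


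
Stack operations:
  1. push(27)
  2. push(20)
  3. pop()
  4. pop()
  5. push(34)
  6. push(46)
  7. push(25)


push(27) -> [27]
push(20) -> [27, 20]
pop()->20, [27]
pop()->27, []
push(34) -> [34]
push(46) -> [34, 46]
push(25) -> [34, 46, 25]

Final stack: [34, 46, 25]


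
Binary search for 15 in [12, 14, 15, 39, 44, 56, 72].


Step 1: lo=0, hi=6, mid=3, val=39
Step 2: lo=0, hi=2, mid=1, val=14
Step 3: lo=2, hi=2, mid=2, val=15

Found at index 2


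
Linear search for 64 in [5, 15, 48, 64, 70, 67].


i=0: 5!=64
i=1: 15!=64
i=2: 48!=64
i=3: 64==64 found!

Found at 3, 4 comps


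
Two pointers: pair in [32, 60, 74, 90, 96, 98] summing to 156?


lo=0(32)+hi=5(98)=130
lo=1(60)+hi=5(98)=158
lo=1(60)+hi=4(96)=156

Yes: 60+96=156


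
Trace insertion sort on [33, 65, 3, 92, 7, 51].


Initial: [33, 65, 3, 92, 7, 51]
Insert 65: [33, 65, 3, 92, 7, 51]
Insert 3: [3, 33, 65, 92, 7, 51]
Insert 92: [3, 33, 65, 92, 7, 51]
Insert 7: [3, 7, 33, 65, 92, 51]
Insert 51: [3, 7, 33, 51, 65, 92]

Sorted: [3, 7, 33, 51, 65, 92]


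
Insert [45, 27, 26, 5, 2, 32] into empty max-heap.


Insert 45: [45]
Insert 27: [45, 27]
Insert 26: [45, 27, 26]
Insert 5: [45, 27, 26, 5]
Insert 2: [45, 27, 26, 5, 2]
Insert 32: [45, 27, 32, 5, 2, 26]

Final heap: [45, 27, 32, 5, 2, 26]


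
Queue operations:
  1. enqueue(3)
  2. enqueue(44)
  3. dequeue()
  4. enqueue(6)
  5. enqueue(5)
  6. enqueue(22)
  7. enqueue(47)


enqueue(3) -> [3]
enqueue(44) -> [3, 44]
dequeue()->3, [44]
enqueue(6) -> [44, 6]
enqueue(5) -> [44, 6, 5]
enqueue(22) -> [44, 6, 5, 22]
enqueue(47) -> [44, 6, 5, 22, 47]

Final queue: [44, 6, 5, 22, 47]


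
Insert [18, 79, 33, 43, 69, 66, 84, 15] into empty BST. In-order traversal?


Insert 18: root
Insert 79: R from 18
Insert 33: R from 18 -> L from 79
Insert 43: R from 18 -> L from 79 -> R from 33
Insert 69: R from 18 -> L from 79 -> R from 33 -> R from 43
Insert 66: R from 18 -> L from 79 -> R from 33 -> R from 43 -> L from 69
Insert 84: R from 18 -> R from 79
Insert 15: L from 18

In-order: [15, 18, 33, 43, 66, 69, 79, 84]


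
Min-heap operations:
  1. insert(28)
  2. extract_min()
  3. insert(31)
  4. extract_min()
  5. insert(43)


insert(28) -> [28]
extract_min()->28, []
insert(31) -> [31]
extract_min()->31, []
insert(43) -> [43]

Final heap: [43]


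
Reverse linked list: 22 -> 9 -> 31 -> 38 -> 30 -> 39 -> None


Step 1: curr=22, set curr.next=prev(None) | reversed so far: 22
Step 2: curr=9, set curr.next=prev(22) | reversed so far: 9 -> 22
Step 3: curr=31, set curr.next=prev(9) | reversed so far: 31 -> 9 -> 22
Step 4: curr=38, set curr.next=prev(31) | reversed so far: 38 -> 31 -> 9 -> 22
Step 5: curr=30, set curr.next=prev(38) | reversed so far: 30 -> 38 -> 31 -> 9 -> 22
Step 6: curr=39, set curr.next=prev(30) | reversed so far: 39 -> 30 -> 38 -> 31 -> 9 -> 22

39 -> 30 -> 38 -> 31 -> 9 -> 22 -> None


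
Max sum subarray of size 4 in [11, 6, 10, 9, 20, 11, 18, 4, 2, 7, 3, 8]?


[0:4]: 36
[1:5]: 45
[2:6]: 50
[3:7]: 58
[4:8]: 53
[5:9]: 35
[6:10]: 31
[7:11]: 16
[8:12]: 20

Max: 58 at [3:7]


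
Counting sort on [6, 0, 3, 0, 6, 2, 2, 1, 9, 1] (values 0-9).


Input: [6, 0, 3, 0, 6, 2, 2, 1, 9, 1]
Counts: [2, 2, 2, 1, 0, 0, 2, 0, 0, 1]

Sorted: [0, 0, 1, 1, 2, 2, 3, 6, 6, 9]


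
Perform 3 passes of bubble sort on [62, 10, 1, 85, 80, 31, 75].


Initial: [62, 10, 1, 85, 80, 31, 75]
Pass 1: [10, 1, 62, 80, 31, 75, 85] (5 swaps)
Pass 2: [1, 10, 62, 31, 75, 80, 85] (3 swaps)
Pass 3: [1, 10, 31, 62, 75, 80, 85] (1 swaps)

After 3 passes: [1, 10, 31, 62, 75, 80, 85]


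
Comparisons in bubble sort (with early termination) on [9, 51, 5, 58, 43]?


Algorithm: bubble sort (with early termination)
Input: [9, 51, 5, 58, 43]
Sorted: [5, 9, 43, 51, 58]

9


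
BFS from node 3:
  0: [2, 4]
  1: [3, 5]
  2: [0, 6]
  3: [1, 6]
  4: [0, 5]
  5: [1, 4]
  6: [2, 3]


Visit 3, enqueue [1, 6]
Visit 1, enqueue [5]
Visit 6, enqueue [2]
Visit 5, enqueue [4]
Visit 2, enqueue [0]
Visit 4, enqueue []
Visit 0, enqueue []

BFS order: [3, 1, 6, 5, 2, 4, 0]


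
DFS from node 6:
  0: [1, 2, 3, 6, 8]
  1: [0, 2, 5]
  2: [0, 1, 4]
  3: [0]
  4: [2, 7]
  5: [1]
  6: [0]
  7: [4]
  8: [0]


Visit 6, push [0]
Visit 0, push [8, 3, 2, 1]
Visit 1, push [5, 2]
Visit 2, push [4]
Visit 4, push [7]
Visit 7, push []
Visit 5, push []
Visit 3, push []
Visit 8, push []

DFS order: [6, 0, 1, 2, 4, 7, 5, 3, 8]


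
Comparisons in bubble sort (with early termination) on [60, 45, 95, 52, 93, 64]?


Algorithm: bubble sort (with early termination)
Input: [60, 45, 95, 52, 93, 64]
Sorted: [45, 52, 60, 64, 93, 95]

12


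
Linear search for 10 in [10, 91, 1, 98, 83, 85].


i=0: 10==10 found!

Found at 0, 1 comps


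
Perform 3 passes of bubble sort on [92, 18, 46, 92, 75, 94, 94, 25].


Initial: [92, 18, 46, 92, 75, 94, 94, 25]
Pass 1: [18, 46, 92, 75, 92, 94, 25, 94] (4 swaps)
Pass 2: [18, 46, 75, 92, 92, 25, 94, 94] (2 swaps)
Pass 3: [18, 46, 75, 92, 25, 92, 94, 94] (1 swaps)

After 3 passes: [18, 46, 75, 92, 25, 92, 94, 94]


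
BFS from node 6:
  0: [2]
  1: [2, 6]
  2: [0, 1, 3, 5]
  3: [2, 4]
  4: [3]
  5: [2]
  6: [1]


Visit 6, enqueue [1]
Visit 1, enqueue [2]
Visit 2, enqueue [0, 3, 5]
Visit 0, enqueue []
Visit 3, enqueue [4]
Visit 5, enqueue []
Visit 4, enqueue []

BFS order: [6, 1, 2, 0, 3, 5, 4]


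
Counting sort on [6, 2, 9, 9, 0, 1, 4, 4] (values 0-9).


Input: [6, 2, 9, 9, 0, 1, 4, 4]
Counts: [1, 1, 1, 0, 2, 0, 1, 0, 0, 2]

Sorted: [0, 1, 2, 4, 4, 6, 9, 9]


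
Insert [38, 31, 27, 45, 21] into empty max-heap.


Insert 38: [38]
Insert 31: [38, 31]
Insert 27: [38, 31, 27]
Insert 45: [45, 38, 27, 31]
Insert 21: [45, 38, 27, 31, 21]

Final heap: [45, 38, 27, 31, 21]


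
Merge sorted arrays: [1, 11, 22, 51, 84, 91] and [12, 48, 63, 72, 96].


Take 1 from A
Take 11 from A
Take 12 from B
Take 22 from A
Take 48 from B
Take 51 from A
Take 63 from B
Take 72 from B
Take 84 from A
Take 91 from A

Merged: [1, 11, 12, 22, 48, 51, 63, 72, 84, 91, 96]


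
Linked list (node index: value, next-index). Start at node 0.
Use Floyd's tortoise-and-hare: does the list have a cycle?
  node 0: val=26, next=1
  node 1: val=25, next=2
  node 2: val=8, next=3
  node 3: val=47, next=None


Floyd's tortoise (slow, +1) and hare (fast, +2):
  init: slow=0, fast=0
  step 1: slow=1, fast=2
  step 2: fast 2->3->None, no cycle

Cycle: no


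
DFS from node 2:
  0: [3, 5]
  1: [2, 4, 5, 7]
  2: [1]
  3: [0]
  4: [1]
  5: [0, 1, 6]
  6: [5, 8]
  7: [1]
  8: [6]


Visit 2, push [1]
Visit 1, push [7, 5, 4]
Visit 4, push []
Visit 5, push [6, 0]
Visit 0, push [3]
Visit 3, push []
Visit 6, push [8]
Visit 8, push []
Visit 7, push []

DFS order: [2, 1, 4, 5, 0, 3, 6, 8, 7]


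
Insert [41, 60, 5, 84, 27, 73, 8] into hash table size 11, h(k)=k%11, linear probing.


Insert 41: h=8 -> slot 8
Insert 60: h=5 -> slot 5
Insert 5: h=5, 1 probes -> slot 6
Insert 84: h=7 -> slot 7
Insert 27: h=5, 4 probes -> slot 9
Insert 73: h=7, 3 probes -> slot 10
Insert 8: h=8, 3 probes -> slot 0

Table: [8, None, None, None, None, 60, 5, 84, 41, 27, 73]


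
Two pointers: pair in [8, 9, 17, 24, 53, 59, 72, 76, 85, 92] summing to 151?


lo=0(8)+hi=9(92)=100
lo=1(9)+hi=9(92)=101
lo=2(17)+hi=9(92)=109
lo=3(24)+hi=9(92)=116
lo=4(53)+hi=9(92)=145
lo=5(59)+hi=9(92)=151

Yes: 59+92=151


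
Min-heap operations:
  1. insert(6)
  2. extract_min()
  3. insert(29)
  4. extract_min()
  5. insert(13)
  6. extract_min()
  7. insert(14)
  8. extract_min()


insert(6) -> [6]
extract_min()->6, []
insert(29) -> [29]
extract_min()->29, []
insert(13) -> [13]
extract_min()->13, []
insert(14) -> [14]
extract_min()->14, []

Final heap: []


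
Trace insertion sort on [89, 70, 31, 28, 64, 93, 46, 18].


Initial: [89, 70, 31, 28, 64, 93, 46, 18]
Insert 70: [70, 89, 31, 28, 64, 93, 46, 18]
Insert 31: [31, 70, 89, 28, 64, 93, 46, 18]
Insert 28: [28, 31, 70, 89, 64, 93, 46, 18]
Insert 64: [28, 31, 64, 70, 89, 93, 46, 18]
Insert 93: [28, 31, 64, 70, 89, 93, 46, 18]
Insert 46: [28, 31, 46, 64, 70, 89, 93, 18]
Insert 18: [18, 28, 31, 46, 64, 70, 89, 93]

Sorted: [18, 28, 31, 46, 64, 70, 89, 93]


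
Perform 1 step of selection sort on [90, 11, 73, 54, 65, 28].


Initial: [90, 11, 73, 54, 65, 28]
Step 1: min=11 at 1
  Swap: [11, 90, 73, 54, 65, 28]

After 1 step: [11, 90, 73, 54, 65, 28]


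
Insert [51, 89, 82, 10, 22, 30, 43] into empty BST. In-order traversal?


Insert 51: root
Insert 89: R from 51
Insert 82: R from 51 -> L from 89
Insert 10: L from 51
Insert 22: L from 51 -> R from 10
Insert 30: L from 51 -> R from 10 -> R from 22
Insert 43: L from 51 -> R from 10 -> R from 22 -> R from 30

In-order: [10, 22, 30, 43, 51, 82, 89]


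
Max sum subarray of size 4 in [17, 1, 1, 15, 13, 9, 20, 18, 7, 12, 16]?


[0:4]: 34
[1:5]: 30
[2:6]: 38
[3:7]: 57
[4:8]: 60
[5:9]: 54
[6:10]: 57
[7:11]: 53

Max: 60 at [4:8]


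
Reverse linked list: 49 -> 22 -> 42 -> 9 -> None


Step 1: curr=49, set curr.next=prev(None) | reversed so far: 49
Step 2: curr=22, set curr.next=prev(49) | reversed so far: 22 -> 49
Step 3: curr=42, set curr.next=prev(22) | reversed so far: 42 -> 22 -> 49
Step 4: curr=9, set curr.next=prev(42) | reversed so far: 9 -> 42 -> 22 -> 49

9 -> 42 -> 22 -> 49 -> None


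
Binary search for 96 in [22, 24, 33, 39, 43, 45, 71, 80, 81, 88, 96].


Step 1: lo=0, hi=10, mid=5, val=45
Step 2: lo=6, hi=10, mid=8, val=81
Step 3: lo=9, hi=10, mid=9, val=88
Step 4: lo=10, hi=10, mid=10, val=96

Found at index 10


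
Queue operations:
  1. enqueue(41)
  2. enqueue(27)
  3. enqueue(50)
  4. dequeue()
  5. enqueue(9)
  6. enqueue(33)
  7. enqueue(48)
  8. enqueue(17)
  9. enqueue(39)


enqueue(41) -> [41]
enqueue(27) -> [41, 27]
enqueue(50) -> [41, 27, 50]
dequeue()->41, [27, 50]
enqueue(9) -> [27, 50, 9]
enqueue(33) -> [27, 50, 9, 33]
enqueue(48) -> [27, 50, 9, 33, 48]
enqueue(17) -> [27, 50, 9, 33, 48, 17]
enqueue(39) -> [27, 50, 9, 33, 48, 17, 39]

Final queue: [27, 50, 9, 33, 48, 17, 39]


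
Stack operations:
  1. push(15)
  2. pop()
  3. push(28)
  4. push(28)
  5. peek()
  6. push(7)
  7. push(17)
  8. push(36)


push(15) -> [15]
pop()->15, []
push(28) -> [28]
push(28) -> [28, 28]
peek()->28
push(7) -> [28, 28, 7]
push(17) -> [28, 28, 7, 17]
push(36) -> [28, 28, 7, 17, 36]

Final stack: [28, 28, 7, 17, 36]


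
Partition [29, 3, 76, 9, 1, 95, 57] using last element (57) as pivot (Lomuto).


Pivot: 57
  29 <= 57: advance i (no swap)
  3 <= 57: advance i (no swap)
  9 <= 57: swap -> [29, 3, 9, 76, 1, 95, 57]
  1 <= 57: swap -> [29, 3, 9, 1, 76, 95, 57]
Place pivot at 4: [29, 3, 9, 1, 57, 95, 76]

Partitioned: [29, 3, 9, 1, 57, 95, 76]
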